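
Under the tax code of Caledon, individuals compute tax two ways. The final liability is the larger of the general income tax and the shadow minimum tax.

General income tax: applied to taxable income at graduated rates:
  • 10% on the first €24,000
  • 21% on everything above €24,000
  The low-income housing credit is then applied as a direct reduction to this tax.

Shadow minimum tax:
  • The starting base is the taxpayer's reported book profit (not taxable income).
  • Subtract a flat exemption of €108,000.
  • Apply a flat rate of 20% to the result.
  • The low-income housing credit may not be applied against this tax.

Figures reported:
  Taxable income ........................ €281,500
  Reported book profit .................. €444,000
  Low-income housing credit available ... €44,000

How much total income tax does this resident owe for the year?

Shadow minimum tax:
  Base (reported book profit): €444,000
  Less exemption €108,000 → base €336,000
  €336,000 × 20% = €67,200

General income tax:
  €24,000 × 10% = €2,400
  €257,500 × 21% = €54,075
  → €56,475
  Less low-income housing credit €44,000 → €12,475

€67,200 > €12,475, so the shadow minimum tax is the binding amount.

€67,200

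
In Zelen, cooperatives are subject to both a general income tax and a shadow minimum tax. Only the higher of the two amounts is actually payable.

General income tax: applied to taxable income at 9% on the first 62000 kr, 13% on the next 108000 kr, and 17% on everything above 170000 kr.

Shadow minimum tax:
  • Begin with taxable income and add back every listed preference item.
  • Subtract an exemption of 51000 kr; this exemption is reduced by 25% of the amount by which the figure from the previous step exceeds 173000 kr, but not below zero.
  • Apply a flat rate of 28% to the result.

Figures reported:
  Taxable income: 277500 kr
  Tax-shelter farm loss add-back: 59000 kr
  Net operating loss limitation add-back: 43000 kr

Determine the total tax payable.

106260 kr

General income tax:
  62000 kr × 9% = 5580 kr
  108000 kr × 13% = 14040 kr
  107500 kr × 17% = 18275 kr
  → 37895 kr

Shadow minimum tax:
  Adjusted income: 277500 kr + 59000 kr + 43000 kr = 379500 kr
  Exemption: 25% × (379500 kr − 173000 kr) = 51625 kr ≥ 51000 kr, so the exemption is fully phased out
  Base: 379500 kr − 0 kr = 379500 kr
  379500 kr × 28% = 106260 kr

106260 kr > 37895 kr, so the shadow minimum tax is the binding amount.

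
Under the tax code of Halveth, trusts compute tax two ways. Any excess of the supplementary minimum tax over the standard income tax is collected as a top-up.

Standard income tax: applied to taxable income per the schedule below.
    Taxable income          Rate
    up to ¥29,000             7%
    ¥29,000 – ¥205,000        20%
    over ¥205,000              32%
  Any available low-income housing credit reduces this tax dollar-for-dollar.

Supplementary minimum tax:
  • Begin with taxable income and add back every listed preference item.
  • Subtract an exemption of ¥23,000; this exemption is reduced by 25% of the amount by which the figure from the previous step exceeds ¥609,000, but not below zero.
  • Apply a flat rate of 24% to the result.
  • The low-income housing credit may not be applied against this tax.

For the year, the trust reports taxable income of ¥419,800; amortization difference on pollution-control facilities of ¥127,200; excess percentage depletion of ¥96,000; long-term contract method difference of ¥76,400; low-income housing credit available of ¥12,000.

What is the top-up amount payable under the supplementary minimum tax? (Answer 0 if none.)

Supplementary minimum tax:
  Adjusted income: ¥419,800 + ¥127,200 + ¥96,000 + ¥76,400 = ¥719,400
  Exemption: 25% × (¥719,400 − ¥609,000) = ¥27,600 ≥ ¥23,000, so the exemption is fully phased out
  Base: ¥719,400 − ¥0 = ¥719,400
  ¥719,400 × 24% = ¥172,656

Standard income tax:
  ¥29,000 × 7% = ¥2,030
  ¥176,000 × 20% = ¥35,200
  ¥214,800 × 32% = ¥68,736
  → ¥105,966
  Less low-income housing credit ¥12,000 → ¥93,966

Excess of supplementary minimum tax over standard income tax: ¥172,656 − ¥93,966 = ¥78,690.

¥78,690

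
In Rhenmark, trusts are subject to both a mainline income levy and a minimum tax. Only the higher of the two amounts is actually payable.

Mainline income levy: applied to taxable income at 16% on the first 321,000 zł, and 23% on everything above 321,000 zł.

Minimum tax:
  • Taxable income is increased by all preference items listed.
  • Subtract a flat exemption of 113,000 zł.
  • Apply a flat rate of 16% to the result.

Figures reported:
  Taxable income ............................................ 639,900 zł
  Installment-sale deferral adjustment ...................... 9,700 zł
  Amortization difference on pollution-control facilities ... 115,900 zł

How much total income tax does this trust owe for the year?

Minimum tax:
  Adjusted income: 639,900 zł + 9,700 zł + 115,900 zł = 765,500 zł
  Less exemption 113,000 zł → base 652,500 zł
  652,500 zł × 16% = 104,400 zł

Mainline income levy:
  321,000 zł × 16% = 51,360 zł
  318,900 zł × 23% = 73,347 zł
  → 124,707 zł

124,707 zł > 104,400 zł, so the mainline income levy governs.

124,707 zł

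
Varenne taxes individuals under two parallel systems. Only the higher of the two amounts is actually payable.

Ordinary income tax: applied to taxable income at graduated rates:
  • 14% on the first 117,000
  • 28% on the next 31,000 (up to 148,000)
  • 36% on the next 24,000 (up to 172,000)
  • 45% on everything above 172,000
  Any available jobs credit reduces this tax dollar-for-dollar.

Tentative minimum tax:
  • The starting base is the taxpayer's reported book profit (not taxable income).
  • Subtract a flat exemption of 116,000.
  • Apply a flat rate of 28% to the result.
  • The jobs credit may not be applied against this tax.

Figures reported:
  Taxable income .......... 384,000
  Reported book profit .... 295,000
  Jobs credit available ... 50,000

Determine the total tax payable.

79,100

Tentative minimum tax:
  Base (reported book profit): 295,000
  Less exemption 116,000 → base 179,000
  179,000 × 28% = 50,120

Ordinary income tax:
  117,000 × 14% = 16,380
  31,000 × 28% = 8,680
  24,000 × 36% = 8,640
  212,000 × 45% = 95,400
  → 129,100
  Less jobs credit 50,000 → 79,100

79,100 > 50,120, so the ordinary income tax governs.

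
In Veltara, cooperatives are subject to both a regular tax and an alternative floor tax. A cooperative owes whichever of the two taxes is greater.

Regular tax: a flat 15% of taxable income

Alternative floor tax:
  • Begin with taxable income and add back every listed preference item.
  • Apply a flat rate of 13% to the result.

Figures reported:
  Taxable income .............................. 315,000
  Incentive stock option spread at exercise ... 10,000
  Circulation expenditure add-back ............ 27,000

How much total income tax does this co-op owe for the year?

47,250

Regular tax:
  315,000 × 15% = 47,250

Alternative floor tax:
  Adjusted income: 315,000 + 10,000 + 27,000 = 352,000
  352,000 × 13% = 45,760

47,250 > 45,760, so the regular tax governs.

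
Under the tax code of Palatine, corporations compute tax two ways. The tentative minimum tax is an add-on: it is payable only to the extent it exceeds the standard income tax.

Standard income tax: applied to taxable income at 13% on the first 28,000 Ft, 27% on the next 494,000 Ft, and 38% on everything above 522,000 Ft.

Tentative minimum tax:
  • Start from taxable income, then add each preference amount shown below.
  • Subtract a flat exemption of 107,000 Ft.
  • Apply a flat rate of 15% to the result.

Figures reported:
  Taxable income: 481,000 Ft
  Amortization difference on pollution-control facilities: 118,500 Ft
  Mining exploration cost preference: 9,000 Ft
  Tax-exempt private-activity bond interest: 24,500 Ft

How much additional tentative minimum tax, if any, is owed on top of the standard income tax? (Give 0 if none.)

0 Ft

Tentative minimum tax:
  Adjusted income: 481,000 Ft + 118,500 Ft + 9,000 Ft + 24,500 Ft = 633,000 Ft
  Less exemption 107,000 Ft → base 526,000 Ft
  526,000 Ft × 15% = 78,900 Ft

Standard income tax:
  28,000 Ft × 13% = 3,640 Ft
  453,000 Ft × 27% = 122,310 Ft
  → 125,950 Ft

78,900 Ft ≤ 125,950 Ft, so no add-on is due.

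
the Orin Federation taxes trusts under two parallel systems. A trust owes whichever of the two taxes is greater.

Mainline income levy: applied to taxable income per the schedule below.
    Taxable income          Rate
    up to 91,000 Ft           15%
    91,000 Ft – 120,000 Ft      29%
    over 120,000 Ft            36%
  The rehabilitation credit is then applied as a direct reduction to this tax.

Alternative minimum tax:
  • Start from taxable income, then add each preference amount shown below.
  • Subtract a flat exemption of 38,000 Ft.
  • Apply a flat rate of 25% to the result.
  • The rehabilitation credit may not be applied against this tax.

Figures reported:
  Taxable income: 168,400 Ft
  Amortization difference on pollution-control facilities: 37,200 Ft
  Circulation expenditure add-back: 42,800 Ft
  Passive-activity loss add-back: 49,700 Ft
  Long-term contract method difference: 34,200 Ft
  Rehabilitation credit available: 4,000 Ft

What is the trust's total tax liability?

73,575 Ft

Alternative minimum tax:
  Adjusted income: 168,400 Ft + 37,200 Ft + 42,800 Ft + 49,700 Ft + 34,200 Ft = 332,300 Ft
  Less exemption 38,000 Ft → base 294,300 Ft
  294,300 Ft × 25% = 73,575 Ft

Mainline income levy:
  91,000 Ft × 15% = 13,650 Ft
  29,000 Ft × 29% = 8,410 Ft
  48,400 Ft × 36% = 17,424 Ft
  → 39,484 Ft
  Less rehabilitation credit 4,000 Ft → 35,484 Ft

73,575 Ft > 35,484 Ft, so the alternative minimum tax is the binding amount.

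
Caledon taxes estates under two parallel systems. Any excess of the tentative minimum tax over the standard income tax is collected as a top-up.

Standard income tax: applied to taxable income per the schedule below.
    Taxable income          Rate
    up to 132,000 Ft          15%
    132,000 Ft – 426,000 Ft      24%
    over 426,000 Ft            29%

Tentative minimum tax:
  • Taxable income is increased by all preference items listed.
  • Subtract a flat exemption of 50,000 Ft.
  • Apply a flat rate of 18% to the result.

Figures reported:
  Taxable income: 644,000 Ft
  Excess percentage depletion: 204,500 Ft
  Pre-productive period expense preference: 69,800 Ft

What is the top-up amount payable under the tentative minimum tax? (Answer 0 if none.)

Tentative minimum tax:
  Adjusted income: 644,000 Ft + 204,500 Ft + 69,800 Ft = 918,300 Ft
  Less exemption 50,000 Ft → base 868,300 Ft
  868,300 Ft × 18% = 156,294 Ft

Standard income tax:
  132,000 Ft × 15% = 19,800 Ft
  294,000 Ft × 24% = 70,560 Ft
  218,000 Ft × 29% = 63,220 Ft
  → 153,580 Ft

Excess of tentative minimum tax over standard income tax: 156,294 Ft − 153,580 Ft = 2,714 Ft.

2,714 Ft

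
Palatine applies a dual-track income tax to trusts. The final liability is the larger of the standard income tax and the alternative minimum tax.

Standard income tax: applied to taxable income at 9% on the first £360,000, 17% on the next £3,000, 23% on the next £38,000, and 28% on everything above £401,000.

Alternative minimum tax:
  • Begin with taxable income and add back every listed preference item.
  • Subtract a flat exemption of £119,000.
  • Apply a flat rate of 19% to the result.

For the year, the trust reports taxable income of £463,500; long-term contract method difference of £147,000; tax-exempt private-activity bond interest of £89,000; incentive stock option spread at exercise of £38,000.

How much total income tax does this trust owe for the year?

£117,515

Alternative minimum tax:
  Adjusted income: £463,500 + £147,000 + £89,000 + £38,000 = £737,500
  Less exemption £119,000 → base £618,500
  £618,500 × 19% = £117,515

Standard income tax:
  £360,000 × 9% = £32,400
  £3,000 × 17% = £510
  £38,000 × 23% = £8,740
  £62,500 × 28% = £17,500
  → £59,150

£117,515 > £59,150, so the alternative minimum tax is the binding amount.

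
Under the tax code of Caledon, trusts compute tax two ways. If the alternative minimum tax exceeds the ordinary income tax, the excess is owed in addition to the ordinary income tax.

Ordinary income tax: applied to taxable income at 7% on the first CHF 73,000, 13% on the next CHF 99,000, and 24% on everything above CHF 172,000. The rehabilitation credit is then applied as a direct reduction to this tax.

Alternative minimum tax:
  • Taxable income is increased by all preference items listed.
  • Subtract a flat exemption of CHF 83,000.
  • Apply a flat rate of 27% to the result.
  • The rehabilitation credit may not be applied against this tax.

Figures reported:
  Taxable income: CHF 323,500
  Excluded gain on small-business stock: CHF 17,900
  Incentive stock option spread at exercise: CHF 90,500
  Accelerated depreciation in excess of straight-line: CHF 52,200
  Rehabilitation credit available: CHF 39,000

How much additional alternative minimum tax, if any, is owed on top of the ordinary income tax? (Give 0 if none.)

CHF 92,957

Ordinary income tax:
  CHF 73,000 × 7% = CHF 5,110
  CHF 99,000 × 13% = CHF 12,870
  CHF 151,500 × 24% = CHF 36,360
  → CHF 54,340
  Less rehabilitation credit CHF 39,000 → CHF 15,340

Alternative minimum tax:
  Adjusted income: CHF 323,500 + CHF 17,900 + CHF 90,500 + CHF 52,200 = CHF 484,100
  Less exemption CHF 83,000 → base CHF 401,100
  CHF 401,100 × 27% = CHF 108,297

Excess of alternative minimum tax over ordinary income tax: CHF 108,297 − CHF 15,340 = CHF 92,957.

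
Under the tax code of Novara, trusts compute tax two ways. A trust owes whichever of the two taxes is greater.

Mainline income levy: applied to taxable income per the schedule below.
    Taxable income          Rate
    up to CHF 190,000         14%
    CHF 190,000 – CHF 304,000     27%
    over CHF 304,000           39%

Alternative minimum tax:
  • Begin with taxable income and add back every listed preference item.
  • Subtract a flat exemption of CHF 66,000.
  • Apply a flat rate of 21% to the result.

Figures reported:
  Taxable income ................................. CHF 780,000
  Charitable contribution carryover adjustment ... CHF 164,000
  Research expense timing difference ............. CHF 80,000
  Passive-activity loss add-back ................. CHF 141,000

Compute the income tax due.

Alternative minimum tax:
  Adjusted income: CHF 780,000 + CHF 164,000 + CHF 80,000 + CHF 141,000 = CHF 1,165,000
  Less exemption CHF 66,000 → base CHF 1,099,000
  CHF 1,099,000 × 21% = CHF 230,790

Mainline income levy:
  CHF 190,000 × 14% = CHF 26,600
  CHF 114,000 × 27% = CHF 30,780
  CHF 476,000 × 39% = CHF 185,640
  → CHF 243,020

CHF 243,020 > CHF 230,790, so the mainline income levy governs.

CHF 243,020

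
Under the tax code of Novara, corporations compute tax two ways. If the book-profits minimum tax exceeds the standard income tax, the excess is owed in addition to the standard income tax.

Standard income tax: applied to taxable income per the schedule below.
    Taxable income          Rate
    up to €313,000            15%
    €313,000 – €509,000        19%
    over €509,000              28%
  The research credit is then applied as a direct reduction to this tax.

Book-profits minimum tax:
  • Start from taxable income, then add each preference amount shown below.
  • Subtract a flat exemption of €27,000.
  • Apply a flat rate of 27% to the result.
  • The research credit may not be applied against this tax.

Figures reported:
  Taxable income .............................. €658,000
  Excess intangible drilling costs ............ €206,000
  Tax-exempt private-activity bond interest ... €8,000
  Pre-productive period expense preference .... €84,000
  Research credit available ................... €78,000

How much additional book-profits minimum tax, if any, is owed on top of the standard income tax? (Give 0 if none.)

Book-profits minimum tax:
  Adjusted income: €658,000 + €206,000 + €8,000 + €84,000 = €956,000
  Less exemption €27,000 → base €929,000
  €929,000 × 27% = €250,830

Standard income tax:
  €313,000 × 15% = €46,950
  €196,000 × 19% = €37,240
  €149,000 × 28% = €41,720
  → €125,910
  Less research credit €78,000 → €47,910

Excess of book-profits minimum tax over standard income tax: €250,830 − €47,910 = €202,920.

€202,920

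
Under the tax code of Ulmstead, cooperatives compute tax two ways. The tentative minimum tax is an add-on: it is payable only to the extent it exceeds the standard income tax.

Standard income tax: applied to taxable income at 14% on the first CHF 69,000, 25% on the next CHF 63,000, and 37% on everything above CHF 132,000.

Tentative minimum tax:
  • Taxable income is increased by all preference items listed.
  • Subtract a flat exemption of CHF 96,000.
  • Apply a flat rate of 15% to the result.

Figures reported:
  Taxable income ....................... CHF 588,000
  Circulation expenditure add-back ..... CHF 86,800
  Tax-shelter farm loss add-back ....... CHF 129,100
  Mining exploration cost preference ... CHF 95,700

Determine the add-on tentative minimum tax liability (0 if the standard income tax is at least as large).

Tentative minimum tax:
  Adjusted income: CHF 588,000 + CHF 86,800 + CHF 129,100 + CHF 95,700 = CHF 899,600
  Less exemption CHF 96,000 → base CHF 803,600
  CHF 803,600 × 15% = CHF 120,540

Standard income tax:
  CHF 69,000 × 14% = CHF 9,660
  CHF 63,000 × 25% = CHF 15,750
  CHF 456,000 × 37% = CHF 168,720
  → CHF 194,130

CHF 120,540 ≤ CHF 194,130, so no add-on is due.

CHF 0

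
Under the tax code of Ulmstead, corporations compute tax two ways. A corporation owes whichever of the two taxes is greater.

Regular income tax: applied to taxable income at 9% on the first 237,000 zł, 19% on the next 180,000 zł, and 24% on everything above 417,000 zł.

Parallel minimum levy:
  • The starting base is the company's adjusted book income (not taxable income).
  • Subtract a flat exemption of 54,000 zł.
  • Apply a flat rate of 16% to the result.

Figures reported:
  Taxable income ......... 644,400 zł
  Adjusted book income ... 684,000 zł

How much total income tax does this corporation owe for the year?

110,106 zł

Regular income tax:
  237,000 zł × 9% = 21,330 zł
  180,000 zł × 19% = 34,200 zł
  227,400 zł × 24% = 54,576 zł
  → 110,106 zł

Parallel minimum levy:
  Base (adjusted book income): 684,000 zł
  Less exemption 54,000 zł → base 630,000 zł
  630,000 zł × 16% = 100,800 zł

110,106 zł > 100,800 zł, so the regular income tax governs.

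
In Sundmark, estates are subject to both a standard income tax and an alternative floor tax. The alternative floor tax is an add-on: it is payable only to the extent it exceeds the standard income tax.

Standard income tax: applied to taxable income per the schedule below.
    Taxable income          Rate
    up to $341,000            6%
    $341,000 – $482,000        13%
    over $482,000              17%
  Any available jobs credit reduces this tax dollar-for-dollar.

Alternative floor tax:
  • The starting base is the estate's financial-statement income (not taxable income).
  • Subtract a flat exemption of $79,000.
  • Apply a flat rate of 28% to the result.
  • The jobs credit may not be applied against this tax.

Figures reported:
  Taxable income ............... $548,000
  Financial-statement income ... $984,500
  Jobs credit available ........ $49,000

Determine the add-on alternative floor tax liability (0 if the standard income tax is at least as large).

Standard income tax:
  $341,000 × 6% = $20,460
  $141,000 × 13% = $18,330
  $66,000 × 17% = $11,220
  → $50,010
  Less jobs credit $49,000 → $1,010

Alternative floor tax:
  Base (financial-statement income): $984,500
  Less exemption $79,000 → base $905,500
  $905,500 × 28% = $253,540

Excess of alternative floor tax over standard income tax: $253,540 − $1,010 = $252,530.

$252,530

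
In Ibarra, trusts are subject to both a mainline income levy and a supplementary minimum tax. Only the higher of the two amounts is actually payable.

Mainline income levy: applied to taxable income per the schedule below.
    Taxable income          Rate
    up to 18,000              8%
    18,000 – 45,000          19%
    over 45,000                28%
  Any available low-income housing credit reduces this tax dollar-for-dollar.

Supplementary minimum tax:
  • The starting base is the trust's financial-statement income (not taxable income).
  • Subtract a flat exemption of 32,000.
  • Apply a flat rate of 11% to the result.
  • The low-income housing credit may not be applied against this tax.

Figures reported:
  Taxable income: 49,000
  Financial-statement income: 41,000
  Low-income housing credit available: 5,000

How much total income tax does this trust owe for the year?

2,690

Supplementary minimum tax:
  Base (financial-statement income): 41,000
  Less exemption 32,000 → base 9,000
  9,000 × 11% = 990

Mainline income levy:
  18,000 × 8% = 1,440
  27,000 × 19% = 5,130
  4,000 × 28% = 1,120
  → 7,690
  Less low-income housing credit 5,000 → 2,690

2,690 > 990, so the mainline income levy governs.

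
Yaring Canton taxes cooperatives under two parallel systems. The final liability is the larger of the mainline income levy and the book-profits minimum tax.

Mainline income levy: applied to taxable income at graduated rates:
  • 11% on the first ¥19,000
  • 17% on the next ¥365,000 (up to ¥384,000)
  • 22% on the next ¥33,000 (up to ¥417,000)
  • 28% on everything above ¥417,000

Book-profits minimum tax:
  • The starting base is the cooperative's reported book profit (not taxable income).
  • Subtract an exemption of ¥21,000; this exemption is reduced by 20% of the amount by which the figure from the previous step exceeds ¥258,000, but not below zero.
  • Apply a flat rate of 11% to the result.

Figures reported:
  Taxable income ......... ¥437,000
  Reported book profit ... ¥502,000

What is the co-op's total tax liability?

Mainline income levy:
  ¥19,000 × 11% = ¥2,090
  ¥365,000 × 17% = ¥62,050
  ¥33,000 × 22% = ¥7,260
  ¥20,000 × 28% = ¥5,600
  → ¥77,000

Book-profits minimum tax:
  Base (reported book profit): ¥502,000
  Exemption: 20% × (¥502,000 − ¥258,000) = ¥48,800 ≥ ¥21,000, so the exemption is fully phased out
  Base: ¥502,000 − ¥0 = ¥502,000
  ¥502,000 × 11% = ¥55,220

¥77,000 > ¥55,220, so the mainline income levy governs.

¥77,000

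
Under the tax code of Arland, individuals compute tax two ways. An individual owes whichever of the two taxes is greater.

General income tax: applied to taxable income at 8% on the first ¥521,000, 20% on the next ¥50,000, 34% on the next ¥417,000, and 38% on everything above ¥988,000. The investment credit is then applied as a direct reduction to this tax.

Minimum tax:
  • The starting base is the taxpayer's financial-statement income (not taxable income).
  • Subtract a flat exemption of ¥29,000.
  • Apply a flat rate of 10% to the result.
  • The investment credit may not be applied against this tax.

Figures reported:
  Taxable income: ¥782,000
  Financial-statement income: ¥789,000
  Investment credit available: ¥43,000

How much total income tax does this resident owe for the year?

¥80,420

Minimum tax:
  Base (financial-statement income): ¥789,000
  Less exemption ¥29,000 → base ¥760,000
  ¥760,000 × 10% = ¥76,000

General income tax:
  ¥521,000 × 8% = ¥41,680
  ¥50,000 × 20% = ¥10,000
  ¥211,000 × 34% = ¥71,740
  → ¥123,420
  Less investment credit ¥43,000 → ¥80,420

¥80,420 > ¥76,000, so the general income tax governs.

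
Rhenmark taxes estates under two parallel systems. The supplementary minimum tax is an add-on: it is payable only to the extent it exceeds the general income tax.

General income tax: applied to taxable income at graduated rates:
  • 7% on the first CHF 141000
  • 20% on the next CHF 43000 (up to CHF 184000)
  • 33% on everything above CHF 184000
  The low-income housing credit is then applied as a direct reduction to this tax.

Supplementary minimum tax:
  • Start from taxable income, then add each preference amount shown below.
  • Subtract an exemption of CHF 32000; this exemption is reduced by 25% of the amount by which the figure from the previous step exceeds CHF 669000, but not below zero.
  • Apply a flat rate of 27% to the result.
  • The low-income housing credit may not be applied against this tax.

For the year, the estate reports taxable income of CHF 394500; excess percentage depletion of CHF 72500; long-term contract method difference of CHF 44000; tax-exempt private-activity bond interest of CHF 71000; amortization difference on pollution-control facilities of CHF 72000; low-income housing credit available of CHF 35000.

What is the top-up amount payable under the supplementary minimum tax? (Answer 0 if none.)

General income tax:
  CHF 141000 × 7% = CHF 9870
  CHF 43000 × 20% = CHF 8600
  CHF 210500 × 33% = CHF 69465
  → CHF 87935
  Less low-income housing credit CHF 35000 → CHF 52935

Supplementary minimum tax:
  Adjusted income: CHF 394500 + CHF 72500 + CHF 44000 + CHF 71000 + CHF 72000 = CHF 654000
  Exemption: CHF 654000 ≤ CHF 669000, so full CHF 32000 applies
  Base: CHF 654000 − CHF 32000 = CHF 622000
  CHF 622000 × 27% = CHF 167940

Excess of supplementary minimum tax over general income tax: CHF 167940 − CHF 52935 = CHF 115005.

CHF 115005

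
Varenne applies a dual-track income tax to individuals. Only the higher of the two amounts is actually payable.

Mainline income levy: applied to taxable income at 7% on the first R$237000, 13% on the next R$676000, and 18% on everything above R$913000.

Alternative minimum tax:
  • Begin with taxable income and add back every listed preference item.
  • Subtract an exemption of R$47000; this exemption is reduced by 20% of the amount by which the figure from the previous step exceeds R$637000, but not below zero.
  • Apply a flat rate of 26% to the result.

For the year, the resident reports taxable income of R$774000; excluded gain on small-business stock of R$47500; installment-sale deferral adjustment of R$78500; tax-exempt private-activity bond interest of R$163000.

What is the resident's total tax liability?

R$276380

Mainline income levy:
  R$237000 × 7% = R$16590
  R$537000 × 13% = R$69810
  → R$86400

Alternative minimum tax:
  Adjusted income: R$774000 + R$47500 + R$78500 + R$163000 = R$1063000
  Exemption: 20% × (R$1063000 − R$637000) = R$85200 ≥ R$47000, so the exemption is fully phased out
  Base: R$1063000 − R$0 = R$1063000
  R$1063000 × 26% = R$276380

R$276380 > R$86400, so the alternative minimum tax is the binding amount.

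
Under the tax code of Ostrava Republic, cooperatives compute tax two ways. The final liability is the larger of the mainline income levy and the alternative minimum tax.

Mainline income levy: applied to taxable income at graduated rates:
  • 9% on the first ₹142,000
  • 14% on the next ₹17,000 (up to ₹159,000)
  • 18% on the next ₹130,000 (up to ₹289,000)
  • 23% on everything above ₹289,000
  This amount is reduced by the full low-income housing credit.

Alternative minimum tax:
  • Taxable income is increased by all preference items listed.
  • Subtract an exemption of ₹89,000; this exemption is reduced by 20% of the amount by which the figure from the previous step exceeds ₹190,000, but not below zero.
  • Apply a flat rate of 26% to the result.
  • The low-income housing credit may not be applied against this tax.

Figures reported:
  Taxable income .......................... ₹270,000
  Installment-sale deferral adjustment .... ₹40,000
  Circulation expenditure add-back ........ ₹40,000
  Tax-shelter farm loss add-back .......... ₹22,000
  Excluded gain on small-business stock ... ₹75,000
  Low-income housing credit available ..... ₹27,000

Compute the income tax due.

Alternative minimum tax:
  Adjusted income: ₹270,000 + ₹40,000 + ₹40,000 + ₹22,000 + ₹75,000 = ₹447,000
  Exemption: ₹89,000 − 20% × (₹447,000 − ₹190,000) = ₹89,000 − ₹51,400 = ₹37,600
  Base: ₹447,000 − ₹37,600 = ₹409,400
  ₹409,400 × 26% = ₹106,444

Mainline income levy:
  ₹142,000 × 9% = ₹12,780
  ₹17,000 × 14% = ₹2,380
  ₹111,000 × 18% = ₹19,980
  → ₹35,140
  Less low-income housing credit ₹27,000 → ₹8,140

₹106,444 > ₹8,140, so the alternative minimum tax is the binding amount.

₹106,444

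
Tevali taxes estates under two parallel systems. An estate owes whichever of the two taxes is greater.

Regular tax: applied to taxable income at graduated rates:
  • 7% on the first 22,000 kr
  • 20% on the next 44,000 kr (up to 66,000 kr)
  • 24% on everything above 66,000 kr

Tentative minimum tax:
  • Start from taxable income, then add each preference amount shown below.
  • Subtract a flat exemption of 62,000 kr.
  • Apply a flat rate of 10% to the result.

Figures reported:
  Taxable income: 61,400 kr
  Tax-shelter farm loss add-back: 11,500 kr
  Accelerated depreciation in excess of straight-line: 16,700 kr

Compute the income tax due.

9,420 kr

Tentative minimum tax:
  Adjusted income: 61,400 kr + 11,500 kr + 16,700 kr = 89,600 kr
  Less exemption 62,000 kr → base 27,600 kr
  27,600 kr × 10% = 2,760 kr

Regular tax:
  22,000 kr × 7% = 1,540 kr
  39,400 kr × 20% = 7,880 kr
  → 9,420 kr

9,420 kr > 2,760 kr, so the regular tax governs.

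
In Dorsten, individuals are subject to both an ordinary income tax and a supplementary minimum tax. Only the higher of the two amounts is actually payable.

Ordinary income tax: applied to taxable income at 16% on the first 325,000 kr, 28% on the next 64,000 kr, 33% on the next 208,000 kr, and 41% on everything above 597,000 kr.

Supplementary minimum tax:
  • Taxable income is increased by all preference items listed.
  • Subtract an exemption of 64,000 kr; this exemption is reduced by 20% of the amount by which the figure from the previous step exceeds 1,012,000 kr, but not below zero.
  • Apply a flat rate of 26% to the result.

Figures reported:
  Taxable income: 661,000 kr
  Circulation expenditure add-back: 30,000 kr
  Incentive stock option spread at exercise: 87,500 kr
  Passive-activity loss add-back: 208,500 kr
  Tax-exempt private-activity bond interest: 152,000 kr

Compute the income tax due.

286,104 kr

Supplementary minimum tax:
  Adjusted income: 661,000 kr + 30,000 kr + 87,500 kr + 208,500 kr + 152,000 kr = 1,139,000 kr
  Exemption: 64,000 kr − 20% × (1,139,000 kr − 1,012,000 kr) = 64,000 kr − 25,400 kr = 38,600 kr
  Base: 1,139,000 kr − 38,600 kr = 1,100,400 kr
  1,100,400 kr × 26% = 286,104 kr

Ordinary income tax:
  325,000 kr × 16% = 52,000 kr
  64,000 kr × 28% = 17,920 kr
  208,000 kr × 33% = 68,640 kr
  64,000 kr × 41% = 26,240 kr
  → 164,800 kr

286,104 kr > 164,800 kr, so the supplementary minimum tax is the binding amount.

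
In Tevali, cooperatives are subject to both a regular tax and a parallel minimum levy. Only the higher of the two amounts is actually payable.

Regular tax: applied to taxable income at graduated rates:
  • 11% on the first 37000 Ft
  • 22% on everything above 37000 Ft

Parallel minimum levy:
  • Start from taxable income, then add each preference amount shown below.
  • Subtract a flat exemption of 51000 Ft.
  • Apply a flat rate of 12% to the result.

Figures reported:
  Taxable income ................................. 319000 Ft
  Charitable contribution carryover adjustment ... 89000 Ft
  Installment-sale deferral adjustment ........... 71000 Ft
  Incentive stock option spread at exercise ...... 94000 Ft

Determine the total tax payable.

66110 Ft

Parallel minimum levy:
  Adjusted income: 319000 Ft + 89000 Ft + 71000 Ft + 94000 Ft = 573000 Ft
  Less exemption 51000 Ft → base 522000 Ft
  522000 Ft × 12% = 62640 Ft

Regular tax:
  37000 Ft × 11% = 4070 Ft
  282000 Ft × 22% = 62040 Ft
  → 66110 Ft

66110 Ft > 62640 Ft, so the regular tax governs.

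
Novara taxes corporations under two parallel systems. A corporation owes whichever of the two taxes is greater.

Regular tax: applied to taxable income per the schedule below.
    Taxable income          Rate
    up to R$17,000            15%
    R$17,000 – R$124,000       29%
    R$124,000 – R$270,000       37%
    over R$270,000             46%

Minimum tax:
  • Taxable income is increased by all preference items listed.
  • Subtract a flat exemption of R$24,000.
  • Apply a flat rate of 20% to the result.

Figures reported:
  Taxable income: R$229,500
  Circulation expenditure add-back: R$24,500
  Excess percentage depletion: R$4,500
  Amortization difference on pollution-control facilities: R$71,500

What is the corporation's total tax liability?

R$72,615

Regular tax:
  R$17,000 × 15% = R$2,550
  R$107,000 × 29% = R$31,030
  R$105,500 × 37% = R$39,035
  → R$72,615

Minimum tax:
  Adjusted income: R$229,500 + R$24,500 + R$4,500 + R$71,500 = R$330,000
  Less exemption R$24,000 → base R$306,000
  R$306,000 × 20% = R$61,200

R$72,615 > R$61,200, so the regular tax governs.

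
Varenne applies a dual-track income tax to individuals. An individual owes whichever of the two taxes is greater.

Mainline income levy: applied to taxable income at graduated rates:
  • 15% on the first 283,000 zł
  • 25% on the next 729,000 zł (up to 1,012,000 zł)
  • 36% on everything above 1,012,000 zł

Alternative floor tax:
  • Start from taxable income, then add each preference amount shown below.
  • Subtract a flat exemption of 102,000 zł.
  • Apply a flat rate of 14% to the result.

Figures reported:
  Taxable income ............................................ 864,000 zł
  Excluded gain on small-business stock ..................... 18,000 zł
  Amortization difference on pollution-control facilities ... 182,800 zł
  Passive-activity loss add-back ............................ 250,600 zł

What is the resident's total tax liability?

Mainline income levy:
  283,000 zł × 15% = 42,450 zł
  581,000 zł × 25% = 145,250 zł
  → 187,700 zł

Alternative floor tax:
  Adjusted income: 864,000 zł + 18,000 zł + 182,800 zł + 250,600 zł = 1,315,400 zł
  Less exemption 102,000 zł → base 1,213,400 zł
  1,213,400 zł × 14% = 169,876 zł

187,700 zł > 169,876 zł, so the mainline income levy governs.

187,700 zł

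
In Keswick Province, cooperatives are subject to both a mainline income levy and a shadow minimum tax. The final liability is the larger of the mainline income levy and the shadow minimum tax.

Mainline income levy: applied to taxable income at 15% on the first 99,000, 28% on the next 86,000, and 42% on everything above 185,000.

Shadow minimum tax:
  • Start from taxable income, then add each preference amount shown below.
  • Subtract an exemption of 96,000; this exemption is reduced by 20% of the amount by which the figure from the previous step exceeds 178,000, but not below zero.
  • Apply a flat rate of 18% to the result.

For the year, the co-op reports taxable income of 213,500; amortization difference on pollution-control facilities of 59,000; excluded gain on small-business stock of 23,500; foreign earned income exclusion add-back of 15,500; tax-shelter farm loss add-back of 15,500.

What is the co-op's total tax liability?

Shadow minimum tax:
  Adjusted income: 213,500 + 59,000 + 23,500 + 15,500 + 15,500 = 327,000
  Exemption: 96,000 − 20% × (327,000 − 178,000) = 96,000 − 29,800 = 66,200
  Base: 327,000 − 66,200 = 260,800
  260,800 × 18% = 46,944

Mainline income levy:
  99,000 × 15% = 14,850
  86,000 × 28% = 24,080
  28,500 × 42% = 11,970
  → 50,900

50,900 > 46,944, so the mainline income levy governs.

50,900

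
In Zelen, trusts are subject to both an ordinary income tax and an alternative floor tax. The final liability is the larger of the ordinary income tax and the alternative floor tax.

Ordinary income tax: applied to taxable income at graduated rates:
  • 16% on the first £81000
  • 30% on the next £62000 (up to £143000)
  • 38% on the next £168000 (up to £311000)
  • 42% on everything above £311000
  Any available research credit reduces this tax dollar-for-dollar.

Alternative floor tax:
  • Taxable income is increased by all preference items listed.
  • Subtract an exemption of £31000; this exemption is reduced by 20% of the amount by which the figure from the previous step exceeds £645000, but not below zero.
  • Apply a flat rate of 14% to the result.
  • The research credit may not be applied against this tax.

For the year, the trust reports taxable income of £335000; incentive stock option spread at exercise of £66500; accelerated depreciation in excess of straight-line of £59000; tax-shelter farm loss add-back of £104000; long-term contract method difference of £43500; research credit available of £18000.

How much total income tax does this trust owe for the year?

£87480

Alternative floor tax:
  Adjusted income: £335000 + £66500 + £59000 + £104000 + £43500 = £608000
  Exemption: £608000 ≤ £645000, so full £31000 applies
  Base: £608000 − £31000 = £577000
  £577000 × 14% = £80780

Ordinary income tax:
  £81000 × 16% = £12960
  £62000 × 30% = £18600
  £168000 × 38% = £63840
  £24000 × 42% = £10080
  → £105480
  Less research credit £18000 → £87480

£87480 > £80780, so the ordinary income tax governs.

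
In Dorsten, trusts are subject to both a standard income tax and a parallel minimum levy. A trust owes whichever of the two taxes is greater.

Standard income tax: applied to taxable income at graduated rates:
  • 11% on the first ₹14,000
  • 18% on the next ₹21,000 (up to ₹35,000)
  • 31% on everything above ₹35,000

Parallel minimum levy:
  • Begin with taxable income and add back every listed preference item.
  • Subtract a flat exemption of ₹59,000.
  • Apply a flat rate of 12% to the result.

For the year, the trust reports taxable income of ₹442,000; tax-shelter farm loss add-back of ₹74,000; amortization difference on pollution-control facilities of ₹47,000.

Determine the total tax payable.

Standard income tax:
  ₹14,000 × 11% = ₹1,540
  ₹21,000 × 18% = ₹3,780
  ₹407,000 × 31% = ₹126,170
  → ₹131,490

Parallel minimum levy:
  Adjusted income: ₹442,000 + ₹74,000 + ₹47,000 = ₹563,000
  Less exemption ₹59,000 → base ₹504,000
  ₹504,000 × 12% = ₹60,480

₹131,490 > ₹60,480, so the standard income tax governs.

₹131,490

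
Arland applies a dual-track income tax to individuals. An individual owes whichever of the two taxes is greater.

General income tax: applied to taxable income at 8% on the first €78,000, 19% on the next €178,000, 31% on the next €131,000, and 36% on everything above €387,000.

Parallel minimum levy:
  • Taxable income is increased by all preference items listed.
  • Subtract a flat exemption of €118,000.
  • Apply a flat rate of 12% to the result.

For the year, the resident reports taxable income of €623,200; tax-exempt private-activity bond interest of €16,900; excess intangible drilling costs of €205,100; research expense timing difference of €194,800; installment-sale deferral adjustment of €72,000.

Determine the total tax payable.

Parallel minimum levy:
  Adjusted income: €623,200 + €16,900 + €205,100 + €194,800 + €72,000 = €1,112,000
  Less exemption €118,000 → base €994,000
  €994,000 × 12% = €119,280

General income tax:
  €78,000 × 8% = €6,240
  €178,000 × 19% = €33,820
  €131,000 × 31% = €40,610
  €236,200 × 36% = €85,032
  → €165,702

€165,702 > €119,280, so the general income tax governs.

€165,702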